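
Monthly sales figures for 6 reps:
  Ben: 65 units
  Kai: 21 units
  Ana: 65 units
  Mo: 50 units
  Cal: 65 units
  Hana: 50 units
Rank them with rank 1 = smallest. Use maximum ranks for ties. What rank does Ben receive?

6

Sorted (ascending): 21, 50, 50, 65, 65, 65
The 2 values of 50 occupy positions 2–3 → each gets rank 3.
The 3 values of 65 occupy positions 4–6 → each gets rank 6.
Ben has value 65 units → rank 6.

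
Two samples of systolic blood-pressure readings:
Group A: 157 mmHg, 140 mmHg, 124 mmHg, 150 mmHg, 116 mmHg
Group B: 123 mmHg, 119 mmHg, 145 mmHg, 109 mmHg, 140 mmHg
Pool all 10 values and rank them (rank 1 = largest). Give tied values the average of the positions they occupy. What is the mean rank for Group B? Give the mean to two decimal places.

Sorted (descending): 157, 150, 145, 140, 140, 124, 123, 119, 116, 109
The 2 values of 140 occupy positions 4–5 → average rank (4+5)/2 = 4.5.
Group B values → pooled ranks: 123→7, 119→8, 145→3, 109→10, 140→4.5
Mean rank = (7 + 8 + 3 + 10 + 4.5) / 5 = 6.50

6.50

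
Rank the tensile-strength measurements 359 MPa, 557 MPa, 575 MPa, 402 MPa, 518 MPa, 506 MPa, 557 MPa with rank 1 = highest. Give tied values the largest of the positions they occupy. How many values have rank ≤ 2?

Sorted (descending): 575, 557, 557, 518, 506, 402, 359
The 2 values of 557 occupy positions 2–3 → each gets rank 3.
Ranks ≤ 2: {1} → 1 value.

1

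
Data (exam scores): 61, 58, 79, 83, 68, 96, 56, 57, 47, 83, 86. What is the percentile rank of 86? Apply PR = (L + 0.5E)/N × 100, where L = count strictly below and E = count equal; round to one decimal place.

86.4

N = 11.
Strictly below 86: 9. Equal to 86: 1.
PR = (9 + 0.5·1)/11 × 100 = 86.4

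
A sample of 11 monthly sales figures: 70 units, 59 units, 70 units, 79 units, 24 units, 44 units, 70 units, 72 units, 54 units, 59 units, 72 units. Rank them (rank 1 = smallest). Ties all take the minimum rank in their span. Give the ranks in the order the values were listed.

6, 4, 6, 11, 1, 2, 6, 9, 3, 4, 9

Sorted (ascending): 24, 44, 54, 59, 59, 70, 70, 70, 72, 72, 79
The 2 values of 59 occupy positions 4–5 → each gets rank 4.
The 3 values of 70 occupy positions 6–8 → each gets rank 6.
The 2 values of 72 occupy positions 9–10 → each gets rank 9.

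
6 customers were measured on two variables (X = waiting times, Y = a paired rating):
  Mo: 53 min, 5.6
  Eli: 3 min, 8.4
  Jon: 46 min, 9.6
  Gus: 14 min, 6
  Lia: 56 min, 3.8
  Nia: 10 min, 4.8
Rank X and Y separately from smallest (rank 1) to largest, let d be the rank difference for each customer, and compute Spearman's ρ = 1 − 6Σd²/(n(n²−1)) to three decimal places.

-0.429

Ranks of variable 1: 5, 1, 4, 3, 6, 2
Ranks of variable 2: 3, 5, 6, 4, 1, 2
d = r₁ − r₂: 2, -4, -2, -1, 5, 0
d²: 4, 16, 4, 1, 25, 0; Σd² = 50
ρ = 1 − 6·50/(6·35) = 1 − 300/210 = -0.429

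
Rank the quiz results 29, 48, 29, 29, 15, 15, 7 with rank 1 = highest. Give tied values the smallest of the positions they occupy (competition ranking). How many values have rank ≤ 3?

4

Sorted (descending): 48, 29, 29, 29, 15, 15, 7
The 3 values of 29 occupy positions 2–4 → each gets rank 2.
The 2 values of 15 occupy positions 5–6 → each gets rank 5.
Ranks ≤ 3: {1, 2, 2, 2} → 4 values.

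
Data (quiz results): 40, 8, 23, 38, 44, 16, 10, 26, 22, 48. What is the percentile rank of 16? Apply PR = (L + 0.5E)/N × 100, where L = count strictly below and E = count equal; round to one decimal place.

N = 10.
Strictly below 16: 2. Equal to 16: 1.
PR = (2 + 0.5·1)/10 × 100 = 25.0

25.0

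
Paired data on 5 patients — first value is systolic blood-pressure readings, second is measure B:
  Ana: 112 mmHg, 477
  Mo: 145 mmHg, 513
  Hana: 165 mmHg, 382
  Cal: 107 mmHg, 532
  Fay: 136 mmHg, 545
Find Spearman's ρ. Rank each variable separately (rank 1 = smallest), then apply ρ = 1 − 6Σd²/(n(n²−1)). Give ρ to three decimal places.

-0.500

Ranks of variable 1: 2, 4, 5, 1, 3
Ranks of variable 2: 2, 3, 1, 4, 5
d = r₁ − r₂: 0, 1, 4, -3, -2
d²: 0, 1, 16, 9, 4; Σd² = 30
ρ = 1 − 6·30/(5·24) = 1 − 180/120 = -0.500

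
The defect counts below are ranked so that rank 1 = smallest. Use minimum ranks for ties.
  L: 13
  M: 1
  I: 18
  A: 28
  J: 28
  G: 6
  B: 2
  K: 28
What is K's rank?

6

Sorted (ascending): 1, 2, 6, 13, 18, 28, 28, 28
The 3 values of 28 occupy positions 6–8 → each gets rank 6.
K has value 28 → rank 6.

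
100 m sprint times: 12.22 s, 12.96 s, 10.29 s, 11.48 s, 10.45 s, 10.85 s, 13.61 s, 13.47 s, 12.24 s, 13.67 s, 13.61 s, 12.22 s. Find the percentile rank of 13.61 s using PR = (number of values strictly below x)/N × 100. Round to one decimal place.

N = 12.
Strictly below 13.61: 9. Equal to 13.61: 2.
PR = 9/12 × 100 = 75.0

75.0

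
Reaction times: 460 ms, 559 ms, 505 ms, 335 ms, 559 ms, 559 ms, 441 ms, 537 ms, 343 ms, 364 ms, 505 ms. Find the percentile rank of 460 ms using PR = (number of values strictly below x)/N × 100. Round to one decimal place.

36.4

N = 11.
Strictly below 460: 4. Equal to 460: 1.
PR = 4/11 × 100 = 36.4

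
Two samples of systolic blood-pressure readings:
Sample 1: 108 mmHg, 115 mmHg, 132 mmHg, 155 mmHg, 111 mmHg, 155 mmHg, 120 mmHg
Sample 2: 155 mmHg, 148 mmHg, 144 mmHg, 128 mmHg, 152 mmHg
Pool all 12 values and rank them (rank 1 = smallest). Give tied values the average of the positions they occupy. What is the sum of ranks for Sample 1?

Sorted (ascending): 108, 111, 115, 120, 128, 132, 144, 148, 152, 155, 155, 155
The 3 values of 155 occupy positions 10–12 → average rank 11.
Sample 1 values → pooled ranks: 108→1, 115→3, 132→6, 155→11, 111→2, 155→11, 120→4
Rank sum = 1 + 3 + 6 + 11 + 2 + 11 + 4 = 38

38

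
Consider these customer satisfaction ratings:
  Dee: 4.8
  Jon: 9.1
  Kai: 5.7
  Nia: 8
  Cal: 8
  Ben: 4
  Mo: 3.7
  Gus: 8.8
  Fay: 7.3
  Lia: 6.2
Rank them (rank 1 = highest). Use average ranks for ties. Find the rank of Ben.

9

Sorted (descending): 9.1, 8.8, 8, 8, 7.3, 6.2, 5.7, 4.8, 4, 3.7
The 2 values of 8 occupy positions 3–4 → average rank (3+4)/2 = 3.5.
Ben has value 4 → rank 9.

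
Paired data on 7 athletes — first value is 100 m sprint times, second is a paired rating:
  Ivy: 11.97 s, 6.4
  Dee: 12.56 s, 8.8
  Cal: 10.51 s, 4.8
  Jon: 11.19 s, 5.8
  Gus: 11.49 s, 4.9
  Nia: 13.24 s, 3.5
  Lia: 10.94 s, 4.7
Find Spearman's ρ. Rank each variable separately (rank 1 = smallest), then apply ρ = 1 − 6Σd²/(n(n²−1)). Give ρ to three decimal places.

0.179

Ranks of variable 1: 5, 6, 1, 3, 4, 7, 2
Ranks of variable 2: 6, 7, 3, 5, 4, 1, 2
d = r₁ − r₂: -1, -1, -2, -2, 0, 6, 0
d²: 1, 1, 4, 4, 0, 36, 0; Σd² = 46
ρ = 1 − 6·46/(7·48) = 1 − 276/336 = 0.179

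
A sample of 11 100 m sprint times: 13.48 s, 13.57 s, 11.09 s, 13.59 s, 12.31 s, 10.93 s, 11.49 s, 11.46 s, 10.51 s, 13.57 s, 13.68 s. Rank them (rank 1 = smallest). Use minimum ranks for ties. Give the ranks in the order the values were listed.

Sorted (ascending): 10.51, 10.93, 11.09, 11.46, 11.49, 12.31, 13.48, 13.57, 13.57, 13.59, 13.68
The 2 values of 13.57 occupy positions 8–9 → each gets rank 8.

7, 8, 3, 10, 6, 2, 5, 4, 1, 8, 11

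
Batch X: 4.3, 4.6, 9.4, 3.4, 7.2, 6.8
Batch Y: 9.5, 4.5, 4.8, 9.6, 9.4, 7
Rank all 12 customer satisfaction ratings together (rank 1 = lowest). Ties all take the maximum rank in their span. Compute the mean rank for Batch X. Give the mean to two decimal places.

5.17

Sorted (ascending): 3.4, 4.3, 4.5, 4.6, 4.8, 6.8, 7, 7.2, 9.4, 9.4, 9.5, 9.6
The 2 values of 9.4 occupy positions 9–10 → each gets rank 10.
Batch X values → pooled ranks: 4.3→2, 4.6→4, 9.4→10, 3.4→1, 7.2→8, 6.8→6
Mean rank = (2 + 4 + 10 + 1 + 8 + 6) / 6 = 5.17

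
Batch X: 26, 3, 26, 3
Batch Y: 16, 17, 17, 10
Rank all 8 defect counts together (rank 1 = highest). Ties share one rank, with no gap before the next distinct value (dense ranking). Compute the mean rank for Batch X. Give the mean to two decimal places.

3.00

Sorted (descending): 26, 26, 17, 17, 16, 10, 3, 3
The 2 values of 26 share dense rank 1.
The 2 values of 17 share dense rank 2.
The 2 values of 3 share dense rank 5.
Remaining distinct values take the next consecutive integers.
Batch X values → pooled ranks: 26→1, 3→5, 26→1, 3→5
Mean rank = (1 + 5 + 1 + 5) / 4 = 3.00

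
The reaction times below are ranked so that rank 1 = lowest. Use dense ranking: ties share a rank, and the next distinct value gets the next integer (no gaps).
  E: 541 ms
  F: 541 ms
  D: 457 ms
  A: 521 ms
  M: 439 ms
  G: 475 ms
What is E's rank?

Sorted (ascending): 439, 457, 475, 521, 541, 541
The 2 values of 541 share dense rank 5.
Remaining distinct values take the next consecutive integers.
E has value 541 ms → rank 5.

5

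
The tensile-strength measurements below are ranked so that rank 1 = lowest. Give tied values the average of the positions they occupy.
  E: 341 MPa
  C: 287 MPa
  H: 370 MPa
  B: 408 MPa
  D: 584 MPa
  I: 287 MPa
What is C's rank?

Sorted (ascending): 287, 287, 341, 370, 408, 584
The 2 values of 287 occupy positions 1–2 → average rank (1+2)/2 = 1.5.
C has value 287 MPa → rank 1.5.

1.5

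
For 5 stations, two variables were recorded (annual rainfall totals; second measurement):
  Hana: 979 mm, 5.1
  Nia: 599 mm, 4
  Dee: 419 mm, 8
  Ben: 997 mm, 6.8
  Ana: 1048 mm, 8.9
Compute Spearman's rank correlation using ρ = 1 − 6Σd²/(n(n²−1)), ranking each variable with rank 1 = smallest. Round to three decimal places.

Ranks of variable 1: 3, 2, 1, 4, 5
Ranks of variable 2: 2, 1, 4, 3, 5
d = r₁ − r₂: 1, 1, -3, 1, 0
d²: 1, 1, 9, 1, 0; Σd² = 12
ρ = 1 − 6·12/(5·24) = 1 − 72/120 = 0.400

0.400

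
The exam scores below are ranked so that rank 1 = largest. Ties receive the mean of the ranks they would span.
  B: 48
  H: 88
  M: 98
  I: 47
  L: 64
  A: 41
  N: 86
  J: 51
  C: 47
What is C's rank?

7.5

Sorted (descending): 98, 88, 86, 64, 51, 48, 47, 47, 41
The 2 values of 47 occupy positions 7–8 → average rank (7+8)/2 = 7.5.
C has value 47 → rank 7.5.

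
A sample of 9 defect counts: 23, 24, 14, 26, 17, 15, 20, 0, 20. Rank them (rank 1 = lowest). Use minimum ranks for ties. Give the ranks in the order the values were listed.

Sorted (ascending): 0, 14, 15, 17, 20, 20, 23, 24, 26
The 2 values of 20 occupy positions 5–6 → each gets rank 5.

7, 8, 2, 9, 4, 3, 5, 1, 5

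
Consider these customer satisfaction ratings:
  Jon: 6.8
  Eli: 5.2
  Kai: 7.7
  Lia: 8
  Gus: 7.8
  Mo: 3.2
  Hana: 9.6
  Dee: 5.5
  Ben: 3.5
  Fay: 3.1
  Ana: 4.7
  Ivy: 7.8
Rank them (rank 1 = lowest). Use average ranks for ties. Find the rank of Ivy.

9.5

Sorted (ascending): 3.1, 3.2, 3.5, 4.7, 5.2, 5.5, 6.8, 7.7, 7.8, 7.8, 8, 9.6
The 2 values of 7.8 occupy positions 9–10 → average rank (9+10)/2 = 9.5.
Ivy has value 7.8 → rank 9.5.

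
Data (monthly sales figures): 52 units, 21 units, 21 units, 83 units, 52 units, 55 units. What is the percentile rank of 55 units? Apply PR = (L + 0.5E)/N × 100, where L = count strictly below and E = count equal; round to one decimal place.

75.0

N = 6.
Strictly below 55: 4. Equal to 55: 1.
PR = (4 + 0.5·1)/6 × 100 = 75.0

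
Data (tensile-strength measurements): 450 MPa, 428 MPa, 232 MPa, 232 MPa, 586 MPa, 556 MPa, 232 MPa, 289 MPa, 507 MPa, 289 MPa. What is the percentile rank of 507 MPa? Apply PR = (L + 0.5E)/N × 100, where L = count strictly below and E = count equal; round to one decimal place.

75.0

N = 10.
Strictly below 507: 7. Equal to 507: 1.
PR = (7 + 0.5·1)/10 × 100 = 75.0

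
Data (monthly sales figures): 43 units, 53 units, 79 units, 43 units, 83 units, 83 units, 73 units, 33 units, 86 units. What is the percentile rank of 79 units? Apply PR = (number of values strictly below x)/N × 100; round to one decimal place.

N = 9.
Strictly below 79: 5. Equal to 79: 1.
PR = 5/9 × 100 = 55.6

55.6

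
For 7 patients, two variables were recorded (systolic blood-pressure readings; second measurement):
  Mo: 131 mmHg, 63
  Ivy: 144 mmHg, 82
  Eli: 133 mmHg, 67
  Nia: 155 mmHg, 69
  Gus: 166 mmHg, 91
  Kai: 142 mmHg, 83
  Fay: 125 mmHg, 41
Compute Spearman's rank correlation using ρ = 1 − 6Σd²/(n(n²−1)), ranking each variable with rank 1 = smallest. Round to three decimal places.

Ranks of variable 1: 2, 5, 3, 6, 7, 4, 1
Ranks of variable 2: 2, 5, 3, 4, 7, 6, 1
d = r₁ − r₂: 0, 0, 0, 2, 0, -2, 0
d²: 0, 0, 0, 4, 0, 4, 0; Σd² = 8
ρ = 1 − 6·8/(7·48) = 1 − 48/336 = 0.857

0.857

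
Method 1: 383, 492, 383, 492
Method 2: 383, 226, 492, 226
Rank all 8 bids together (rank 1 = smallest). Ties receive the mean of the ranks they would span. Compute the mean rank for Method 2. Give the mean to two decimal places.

3.50

Sorted (ascending): 226, 226, 383, 383, 383, 492, 492, 492
The 2 values of 226 occupy positions 1–2 → average rank (1+2)/2 = 1.5.
The 3 values of 383 occupy positions 3–5 → average rank 4.
The 3 values of 492 occupy positions 6–8 → average rank 7.
Method 2 values → pooled ranks: 383→4, 226→1.5, 492→7, 226→1.5
Mean rank = (4 + 1.5 + 7 + 1.5) / 4 = 3.50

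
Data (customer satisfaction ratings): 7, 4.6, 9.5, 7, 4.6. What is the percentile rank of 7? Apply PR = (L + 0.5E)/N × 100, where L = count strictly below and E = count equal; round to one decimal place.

N = 5.
Strictly below 7: 2. Equal to 7: 2.
PR = (2 + 0.5·2)/5 × 100 = 60.0

60.0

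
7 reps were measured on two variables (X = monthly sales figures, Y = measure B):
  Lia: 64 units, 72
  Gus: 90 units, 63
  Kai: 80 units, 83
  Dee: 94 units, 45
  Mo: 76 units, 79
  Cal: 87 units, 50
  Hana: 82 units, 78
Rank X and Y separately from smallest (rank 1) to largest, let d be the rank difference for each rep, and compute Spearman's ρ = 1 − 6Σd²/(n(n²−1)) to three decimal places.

Ranks of variable 1: 1, 6, 3, 7, 2, 5, 4
Ranks of variable 2: 4, 3, 7, 1, 6, 2, 5
d = r₁ − r₂: -3, 3, -4, 6, -4, 3, -1
d²: 9, 9, 16, 36, 16, 9, 1; Σd² = 96
ρ = 1 − 6·96/(7·48) = 1 − 576/336 = -0.714

-0.714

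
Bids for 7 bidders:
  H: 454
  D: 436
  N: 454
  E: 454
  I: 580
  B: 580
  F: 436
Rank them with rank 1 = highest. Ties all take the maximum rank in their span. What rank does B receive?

Sorted (descending): 580, 580, 454, 454, 454, 436, 436
The 2 values of 580 occupy positions 1–2 → each gets rank 2.
The 3 values of 454 occupy positions 3–5 → each gets rank 5.
The 2 values of 436 occupy positions 6–7 → each gets rank 7.
B has value 580 → rank 2.

2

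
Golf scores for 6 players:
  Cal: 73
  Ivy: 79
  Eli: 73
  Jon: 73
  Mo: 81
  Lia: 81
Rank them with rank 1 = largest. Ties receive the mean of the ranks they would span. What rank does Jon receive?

5

Sorted (descending): 81, 81, 79, 73, 73, 73
The 2 values of 81 occupy positions 1–2 → average rank (1+2)/2 = 1.5.
The 3 values of 73 occupy positions 4–6 → average rank 5.
Jon has value 73 → rank 5.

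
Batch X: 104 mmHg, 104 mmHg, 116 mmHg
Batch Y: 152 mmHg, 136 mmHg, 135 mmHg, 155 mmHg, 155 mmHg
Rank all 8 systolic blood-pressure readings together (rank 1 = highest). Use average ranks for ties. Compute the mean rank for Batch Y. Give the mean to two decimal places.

Sorted (descending): 155, 155, 152, 136, 135, 116, 104, 104
The 2 values of 155 occupy positions 1–2 → average rank (1+2)/2 = 1.5.
The 2 values of 104 occupy positions 7–8 → average rank (7+8)/2 = 7.5.
Batch Y values → pooled ranks: 152→3, 136→4, 135→5, 155→1.5, 155→1.5
Mean rank = (3 + 4 + 5 + 1.5 + 1.5) / 5 = 3.00

3.00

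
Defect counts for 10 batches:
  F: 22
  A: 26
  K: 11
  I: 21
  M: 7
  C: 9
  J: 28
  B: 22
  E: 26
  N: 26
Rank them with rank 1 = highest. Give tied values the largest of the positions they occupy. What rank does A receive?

4

Sorted (descending): 28, 26, 26, 26, 22, 22, 21, 11, 9, 7
The 3 values of 26 occupy positions 2–4 → each gets rank 4.
The 2 values of 22 occupy positions 5–6 → each gets rank 6.
A has value 26 → rank 4.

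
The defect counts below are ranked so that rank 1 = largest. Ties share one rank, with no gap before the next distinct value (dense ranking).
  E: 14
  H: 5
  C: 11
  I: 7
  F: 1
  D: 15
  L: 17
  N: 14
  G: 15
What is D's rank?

Sorted (descending): 17, 15, 15, 14, 14, 11, 7, 5, 1
The 2 values of 15 share dense rank 2.
The 2 values of 14 share dense rank 3.
Remaining distinct values take the next consecutive integers.
D has value 15 → rank 2.

2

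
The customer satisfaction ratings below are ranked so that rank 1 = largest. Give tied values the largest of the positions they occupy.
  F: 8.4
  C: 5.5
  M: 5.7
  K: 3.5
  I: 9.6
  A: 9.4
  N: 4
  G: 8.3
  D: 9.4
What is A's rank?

3

Sorted (descending): 9.6, 9.4, 9.4, 8.4, 8.3, 5.7, 5.5, 4, 3.5
The 2 values of 9.4 occupy positions 2–3 → each gets rank 3.
A has value 9.4 → rank 3.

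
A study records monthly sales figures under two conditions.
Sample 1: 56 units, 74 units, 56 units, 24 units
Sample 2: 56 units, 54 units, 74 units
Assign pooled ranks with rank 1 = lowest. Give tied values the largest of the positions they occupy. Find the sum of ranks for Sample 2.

Sorted (ascending): 24, 54, 56, 56, 56, 74, 74
The 3 values of 56 occupy positions 3–5 → each gets rank 5.
The 2 values of 74 occupy positions 6–7 → each gets rank 7.
Sample 2 values → pooled ranks: 56→5, 54→2, 74→7
Rank sum = 5 + 2 + 7 = 14

14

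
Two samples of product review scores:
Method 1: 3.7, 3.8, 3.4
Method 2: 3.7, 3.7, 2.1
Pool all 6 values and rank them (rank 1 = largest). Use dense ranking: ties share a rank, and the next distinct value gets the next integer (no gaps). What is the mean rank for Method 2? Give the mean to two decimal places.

Sorted (descending): 3.8, 3.7, 3.7, 3.7, 3.4, 2.1
The 3 values of 3.7 share dense rank 2.
Remaining distinct values take the next consecutive integers.
Method 2 values → pooled ranks: 3.7→2, 3.7→2, 2.1→4
Mean rank = (2 + 2 + 4) / 3 = 2.67

2.67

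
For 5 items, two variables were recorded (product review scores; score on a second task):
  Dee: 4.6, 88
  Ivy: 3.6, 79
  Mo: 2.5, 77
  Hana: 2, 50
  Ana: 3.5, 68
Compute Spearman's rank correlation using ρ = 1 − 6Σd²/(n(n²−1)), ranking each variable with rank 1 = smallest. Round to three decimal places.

0.900

Ranks of variable 1: 5, 4, 2, 1, 3
Ranks of variable 2: 5, 4, 3, 1, 2
d = r₁ − r₂: 0, 0, -1, 0, 1
d²: 0, 0, 1, 0, 1; Σd² = 2
ρ = 1 − 6·2/(5·24) = 1 − 12/120 = 0.900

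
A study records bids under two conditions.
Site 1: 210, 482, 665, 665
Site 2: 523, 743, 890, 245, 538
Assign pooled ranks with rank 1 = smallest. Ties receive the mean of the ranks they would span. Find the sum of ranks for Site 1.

Sorted (ascending): 210, 245, 482, 523, 538, 665, 665, 743, 890
The 2 values of 665 occupy positions 6–7 → average rank (6+7)/2 = 6.5.
Site 1 values → pooled ranks: 210→1, 482→3, 665→6.5, 665→6.5
Rank sum = 1 + 3 + 6.5 + 6.5 = 17

17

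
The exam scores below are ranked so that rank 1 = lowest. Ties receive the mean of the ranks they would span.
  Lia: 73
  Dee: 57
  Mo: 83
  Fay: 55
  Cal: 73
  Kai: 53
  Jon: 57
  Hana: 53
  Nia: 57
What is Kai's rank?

Sorted (ascending): 53, 53, 55, 57, 57, 57, 73, 73, 83
The 2 values of 53 occupy positions 1–2 → average rank (1+2)/2 = 1.5.
The 3 values of 57 occupy positions 4–6 → average rank 5.
The 2 values of 73 occupy positions 7–8 → average rank (7+8)/2 = 7.5.
Kai has value 53 → rank 1.5.

1.5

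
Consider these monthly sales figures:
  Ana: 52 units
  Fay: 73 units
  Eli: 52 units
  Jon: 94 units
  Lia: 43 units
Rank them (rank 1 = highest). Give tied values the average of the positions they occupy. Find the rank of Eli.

Sorted (descending): 94, 73, 52, 52, 43
The 2 values of 52 occupy positions 3–4 → average rank (3+4)/2 = 3.5.
Eli has value 52 units → rank 3.5.

3.5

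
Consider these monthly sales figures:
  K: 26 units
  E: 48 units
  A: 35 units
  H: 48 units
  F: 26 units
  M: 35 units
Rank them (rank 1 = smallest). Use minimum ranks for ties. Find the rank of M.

3

Sorted (ascending): 26, 26, 35, 35, 48, 48
The 2 values of 26 occupy positions 1–2 → each gets rank 1.
The 2 values of 35 occupy positions 3–4 → each gets rank 3.
The 2 values of 48 occupy positions 5–6 → each gets rank 5.
M has value 35 units → rank 3.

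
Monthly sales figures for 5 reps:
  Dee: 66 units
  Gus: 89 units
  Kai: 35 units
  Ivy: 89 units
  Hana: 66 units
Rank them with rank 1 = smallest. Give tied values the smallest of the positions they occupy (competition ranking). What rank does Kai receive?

Sorted (ascending): 35, 66, 66, 89, 89
The 2 values of 66 occupy positions 2–3 → each gets rank 2.
The 2 values of 89 occupy positions 4–5 → each gets rank 4.
Kai has value 35 units → rank 1.

1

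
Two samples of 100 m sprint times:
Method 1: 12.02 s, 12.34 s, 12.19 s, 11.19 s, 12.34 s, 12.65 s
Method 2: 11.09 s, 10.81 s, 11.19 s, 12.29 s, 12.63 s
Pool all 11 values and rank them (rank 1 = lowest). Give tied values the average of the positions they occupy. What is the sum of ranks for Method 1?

Sorted (ascending): 10.81, 11.09, 11.19, 11.19, 12.02, 12.19, 12.29, 12.34, 12.34, 12.63, 12.65
The 2 values of 11.19 occupy positions 3–4 → average rank (3+4)/2 = 3.5.
The 2 values of 12.34 occupy positions 8–9 → average rank (8+9)/2 = 8.5.
Method 1 values → pooled ranks: 12.02→5, 12.34→8.5, 12.19→6, 11.19→3.5, 12.34→8.5, 12.65→11
Rank sum = 5 + 8.5 + 6 + 3.5 + 8.5 + 11 = 42.5

42.5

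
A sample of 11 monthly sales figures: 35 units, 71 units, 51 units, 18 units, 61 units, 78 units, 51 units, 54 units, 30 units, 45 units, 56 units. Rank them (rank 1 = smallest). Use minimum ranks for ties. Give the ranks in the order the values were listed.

Sorted (ascending): 18, 30, 35, 45, 51, 51, 54, 56, 61, 71, 78
The 2 values of 51 occupy positions 5–6 → each gets rank 5.

3, 10, 5, 1, 9, 11, 5, 7, 2, 4, 8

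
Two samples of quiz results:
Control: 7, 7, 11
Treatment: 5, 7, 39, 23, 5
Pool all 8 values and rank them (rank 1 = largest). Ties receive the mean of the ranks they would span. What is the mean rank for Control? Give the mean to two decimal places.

Sorted (descending): 39, 23, 11, 7, 7, 7, 5, 5
The 3 values of 7 occupy positions 4–6 → average rank 5.
The 2 values of 5 occupy positions 7–8 → average rank (7+8)/2 = 7.5.
Control values → pooled ranks: 7→5, 7→5, 11→3
Mean rank = (5 + 5 + 3) / 3 = 4.33

4.33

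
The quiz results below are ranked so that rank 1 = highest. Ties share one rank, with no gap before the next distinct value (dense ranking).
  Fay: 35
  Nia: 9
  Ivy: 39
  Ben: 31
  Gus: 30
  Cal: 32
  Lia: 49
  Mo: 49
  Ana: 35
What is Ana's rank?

Sorted (descending): 49, 49, 39, 35, 35, 32, 31, 30, 9
The 2 values of 49 share dense rank 1.
The 2 values of 35 share dense rank 3.
Remaining distinct values take the next consecutive integers.
Ana has value 35 → rank 3.

3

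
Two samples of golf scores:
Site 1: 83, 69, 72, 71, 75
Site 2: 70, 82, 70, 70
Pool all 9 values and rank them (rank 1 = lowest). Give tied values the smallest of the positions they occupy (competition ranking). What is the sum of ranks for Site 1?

28

Sorted (ascending): 69, 70, 70, 70, 71, 72, 75, 82, 83
The 3 values of 70 occupy positions 2–4 → each gets rank 2.
Site 1 values → pooled ranks: 83→9, 69→1, 72→6, 71→5, 75→7
Rank sum = 9 + 1 + 6 + 5 + 7 = 28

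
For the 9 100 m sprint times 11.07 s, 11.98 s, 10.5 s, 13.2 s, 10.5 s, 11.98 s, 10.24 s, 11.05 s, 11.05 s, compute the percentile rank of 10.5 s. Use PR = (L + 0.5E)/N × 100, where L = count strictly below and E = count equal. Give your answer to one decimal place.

N = 9.
Strictly below 10.5: 1. Equal to 10.5: 2.
PR = (1 + 0.5·2)/9 × 100 = 22.2

22.2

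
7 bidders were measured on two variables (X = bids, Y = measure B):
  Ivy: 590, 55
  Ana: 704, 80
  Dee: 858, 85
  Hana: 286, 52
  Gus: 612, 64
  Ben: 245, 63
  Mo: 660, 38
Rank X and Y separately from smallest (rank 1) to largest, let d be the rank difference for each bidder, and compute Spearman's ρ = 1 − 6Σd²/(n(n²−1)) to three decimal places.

0.536

Ranks of variable 1: 3, 6, 7, 2, 4, 1, 5
Ranks of variable 2: 3, 6, 7, 2, 5, 4, 1
d = r₁ − r₂: 0, 0, 0, 0, -1, -3, 4
d²: 0, 0, 0, 0, 1, 9, 16; Σd² = 26
ρ = 1 − 6·26/(7·48) = 1 − 156/336 = 0.536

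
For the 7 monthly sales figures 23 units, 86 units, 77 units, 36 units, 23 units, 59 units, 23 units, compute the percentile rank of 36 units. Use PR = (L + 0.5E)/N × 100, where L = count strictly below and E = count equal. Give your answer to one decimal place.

50.0

N = 7.
Strictly below 36: 3. Equal to 36: 1.
PR = (3 + 0.5·1)/7 × 100 = 50.0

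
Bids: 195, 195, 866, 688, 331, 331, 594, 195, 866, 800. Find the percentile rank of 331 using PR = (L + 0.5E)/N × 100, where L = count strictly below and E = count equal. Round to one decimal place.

N = 10.
Strictly below 331: 3. Equal to 331: 2.
PR = (3 + 0.5·2)/10 × 100 = 40.0

40.0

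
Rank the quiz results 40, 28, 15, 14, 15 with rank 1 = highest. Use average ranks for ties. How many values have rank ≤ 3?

2

Sorted (descending): 40, 28, 15, 15, 14
The 2 values of 15 occupy positions 3–4 → average rank (3+4)/2 = 3.5.
Ranks ≤ 3: {1, 2} → 2 values.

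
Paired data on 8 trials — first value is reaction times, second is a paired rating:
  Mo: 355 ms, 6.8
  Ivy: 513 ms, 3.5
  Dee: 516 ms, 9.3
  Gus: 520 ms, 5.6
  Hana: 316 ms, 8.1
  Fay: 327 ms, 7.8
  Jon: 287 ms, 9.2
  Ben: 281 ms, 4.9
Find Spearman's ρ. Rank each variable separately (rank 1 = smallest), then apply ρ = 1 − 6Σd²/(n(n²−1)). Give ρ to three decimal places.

-0.048

Ranks of variable 1: 5, 6, 7, 8, 3, 4, 2, 1
Ranks of variable 2: 4, 1, 8, 3, 6, 5, 7, 2
d = r₁ − r₂: 1, 5, -1, 5, -3, -1, -5, -1
d²: 1, 25, 1, 25, 9, 1, 25, 1; Σd² = 88
ρ = 1 − 6·88/(8·63) = 1 − 528/504 = -0.048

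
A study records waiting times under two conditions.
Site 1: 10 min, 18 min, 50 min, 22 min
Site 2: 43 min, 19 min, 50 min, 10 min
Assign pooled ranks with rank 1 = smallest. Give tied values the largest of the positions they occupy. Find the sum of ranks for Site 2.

Sorted (ascending): 10, 10, 18, 19, 22, 43, 50, 50
The 2 values of 10 occupy positions 1–2 → each gets rank 2.
The 2 values of 50 occupy positions 7–8 → each gets rank 8.
Site 2 values → pooled ranks: 43→6, 19→4, 50→8, 10→2
Rank sum = 6 + 4 + 8 + 2 = 20

20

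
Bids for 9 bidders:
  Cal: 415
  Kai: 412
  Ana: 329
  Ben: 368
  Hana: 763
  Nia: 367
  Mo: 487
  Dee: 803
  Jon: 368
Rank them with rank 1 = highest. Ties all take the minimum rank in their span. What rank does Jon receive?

Sorted (descending): 803, 763, 487, 415, 412, 368, 368, 367, 329
The 2 values of 368 occupy positions 6–7 → each gets rank 6.
Jon has value 368 → rank 6.

6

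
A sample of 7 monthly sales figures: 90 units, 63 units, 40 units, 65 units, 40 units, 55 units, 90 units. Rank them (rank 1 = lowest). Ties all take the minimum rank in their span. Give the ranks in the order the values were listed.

Sorted (ascending): 40, 40, 55, 63, 65, 90, 90
The 2 values of 40 occupy positions 1–2 → each gets rank 1.
The 2 values of 90 occupy positions 6–7 → each gets rank 6.

6, 4, 1, 5, 1, 3, 6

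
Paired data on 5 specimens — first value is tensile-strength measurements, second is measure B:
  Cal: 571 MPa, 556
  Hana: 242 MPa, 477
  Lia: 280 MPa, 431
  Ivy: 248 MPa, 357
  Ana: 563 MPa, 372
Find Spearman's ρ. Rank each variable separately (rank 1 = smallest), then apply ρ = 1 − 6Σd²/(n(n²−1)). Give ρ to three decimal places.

0.300

Ranks of variable 1: 5, 1, 3, 2, 4
Ranks of variable 2: 5, 4, 3, 1, 2
d = r₁ − r₂: 0, -3, 0, 1, 2
d²: 0, 9, 0, 1, 4; Σd² = 14
ρ = 1 − 6·14/(5·24) = 1 − 84/120 = 0.300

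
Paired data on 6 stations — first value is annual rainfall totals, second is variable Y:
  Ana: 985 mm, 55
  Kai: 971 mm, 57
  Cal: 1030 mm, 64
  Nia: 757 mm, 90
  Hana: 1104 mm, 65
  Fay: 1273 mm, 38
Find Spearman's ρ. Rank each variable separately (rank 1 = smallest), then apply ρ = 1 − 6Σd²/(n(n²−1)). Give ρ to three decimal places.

-0.486

Ranks of variable 1: 3, 2, 4, 1, 5, 6
Ranks of variable 2: 2, 3, 4, 6, 5, 1
d = r₁ − r₂: 1, -1, 0, -5, 0, 5
d²: 1, 1, 0, 25, 0, 25; Σd² = 52
ρ = 1 − 6·52/(6·35) = 1 − 312/210 = -0.486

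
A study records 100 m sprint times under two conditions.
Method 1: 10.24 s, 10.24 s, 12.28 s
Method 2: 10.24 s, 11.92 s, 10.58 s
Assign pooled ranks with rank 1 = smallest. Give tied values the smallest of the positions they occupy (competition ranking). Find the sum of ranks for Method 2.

10

Sorted (ascending): 10.24, 10.24, 10.24, 10.58, 11.92, 12.28
The 3 values of 10.24 occupy positions 1–3 → each gets rank 1.
Method 2 values → pooled ranks: 10.24→1, 11.92→5, 10.58→4
Rank sum = 1 + 5 + 4 = 10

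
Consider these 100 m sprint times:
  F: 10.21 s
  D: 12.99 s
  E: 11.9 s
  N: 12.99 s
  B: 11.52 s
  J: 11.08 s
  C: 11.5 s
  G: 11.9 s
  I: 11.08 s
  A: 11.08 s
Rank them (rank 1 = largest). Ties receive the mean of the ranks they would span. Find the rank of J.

8

Sorted (descending): 12.99, 12.99, 11.9, 11.9, 11.52, 11.5, 11.08, 11.08, 11.08, 10.21
The 2 values of 12.99 occupy positions 1–2 → average rank (1+2)/2 = 1.5.
The 2 values of 11.9 occupy positions 3–4 → average rank (3+4)/2 = 3.5.
The 3 values of 11.08 occupy positions 7–9 → average rank 8.
J has value 11.08 s → rank 8.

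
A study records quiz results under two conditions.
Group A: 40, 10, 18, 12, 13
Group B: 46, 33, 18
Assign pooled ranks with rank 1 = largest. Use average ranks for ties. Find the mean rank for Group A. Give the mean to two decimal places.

5.50

Sorted (descending): 46, 40, 33, 18, 18, 13, 12, 10
The 2 values of 18 occupy positions 4–5 → average rank (4+5)/2 = 4.5.
Group A values → pooled ranks: 40→2, 10→8, 18→4.5, 12→7, 13→6
Mean rank = (2 + 8 + 4.5 + 7 + 6) / 5 = 5.50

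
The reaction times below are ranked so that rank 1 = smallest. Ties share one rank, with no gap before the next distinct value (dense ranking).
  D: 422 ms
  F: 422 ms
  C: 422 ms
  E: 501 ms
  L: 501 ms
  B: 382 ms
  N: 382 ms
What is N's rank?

Sorted (ascending): 382, 382, 422, 422, 422, 501, 501
The 2 values of 382 share dense rank 1.
The 3 values of 422 share dense rank 2.
The 2 values of 501 share dense rank 3.
N has value 382 ms → rank 1.

1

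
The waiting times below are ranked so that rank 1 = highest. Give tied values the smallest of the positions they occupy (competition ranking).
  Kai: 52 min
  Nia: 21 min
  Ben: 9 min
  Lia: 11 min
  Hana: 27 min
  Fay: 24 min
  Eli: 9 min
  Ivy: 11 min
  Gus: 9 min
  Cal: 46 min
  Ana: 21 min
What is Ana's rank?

5

Sorted (descending): 52, 46, 27, 24, 21, 21, 11, 11, 9, 9, 9
The 2 values of 21 occupy positions 5–6 → each gets rank 5.
The 2 values of 11 occupy positions 7–8 → each gets rank 7.
The 3 values of 9 occupy positions 9–11 → each gets rank 9.
Ana has value 21 min → rank 5.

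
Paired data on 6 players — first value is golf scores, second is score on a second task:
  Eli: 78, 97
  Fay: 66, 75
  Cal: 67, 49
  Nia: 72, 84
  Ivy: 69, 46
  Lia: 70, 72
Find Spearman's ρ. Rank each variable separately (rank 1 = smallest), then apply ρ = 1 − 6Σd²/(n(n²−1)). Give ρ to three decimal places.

0.600

Ranks of variable 1: 6, 1, 2, 5, 3, 4
Ranks of variable 2: 6, 4, 2, 5, 1, 3
d = r₁ − r₂: 0, -3, 0, 0, 2, 1
d²: 0, 9, 0, 0, 4, 1; Σd² = 14
ρ = 1 − 6·14/(6·35) = 1 − 84/210 = 0.600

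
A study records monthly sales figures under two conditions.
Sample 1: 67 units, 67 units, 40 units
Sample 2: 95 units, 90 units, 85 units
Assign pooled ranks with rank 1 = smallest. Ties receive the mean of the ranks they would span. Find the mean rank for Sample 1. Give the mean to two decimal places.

Sorted (ascending): 40, 67, 67, 85, 90, 95
The 2 values of 67 occupy positions 2–3 → average rank (2+3)/2 = 2.5.
Sample 1 values → pooled ranks: 67→2.5, 67→2.5, 40→1
Mean rank = (2.5 + 2.5 + 1) / 3 = 2.00

2.00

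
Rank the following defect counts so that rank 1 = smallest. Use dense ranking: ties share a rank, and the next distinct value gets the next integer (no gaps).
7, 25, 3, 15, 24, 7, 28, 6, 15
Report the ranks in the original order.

3, 6, 1, 4, 5, 3, 7, 2, 4

Sorted (ascending): 3, 6, 7, 7, 15, 15, 24, 25, 28
The 2 values of 7 share dense rank 3.
The 2 values of 15 share dense rank 4.
Remaining distinct values take the next consecutive integers.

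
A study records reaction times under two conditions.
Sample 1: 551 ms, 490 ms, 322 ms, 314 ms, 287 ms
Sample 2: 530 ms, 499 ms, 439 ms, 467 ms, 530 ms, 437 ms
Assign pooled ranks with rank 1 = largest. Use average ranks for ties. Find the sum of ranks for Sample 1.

36

Sorted (descending): 551, 530, 530, 499, 490, 467, 439, 437, 322, 314, 287
The 2 values of 530 occupy positions 2–3 → average rank (2+3)/2 = 2.5.
Sample 1 values → pooled ranks: 551→1, 490→5, 322→9, 314→10, 287→11
Rank sum = 1 + 5 + 9 + 10 + 11 = 36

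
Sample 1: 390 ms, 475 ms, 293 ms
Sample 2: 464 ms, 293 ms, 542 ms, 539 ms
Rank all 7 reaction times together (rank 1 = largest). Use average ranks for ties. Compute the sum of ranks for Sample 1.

14.5

Sorted (descending): 542, 539, 475, 464, 390, 293, 293
The 2 values of 293 occupy positions 6–7 → average rank (6+7)/2 = 6.5.
Sample 1 values → pooled ranks: 390→5, 475→3, 293→6.5
Rank sum = 5 + 3 + 6.5 = 14.5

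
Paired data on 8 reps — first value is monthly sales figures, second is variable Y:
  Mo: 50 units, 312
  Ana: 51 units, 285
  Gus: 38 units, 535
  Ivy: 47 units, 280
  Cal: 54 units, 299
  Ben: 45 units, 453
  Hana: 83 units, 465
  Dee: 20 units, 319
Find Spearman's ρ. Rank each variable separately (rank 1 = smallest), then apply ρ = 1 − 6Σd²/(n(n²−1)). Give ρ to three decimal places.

Ranks of variable 1: 5, 6, 2, 4, 7, 3, 8, 1
Ranks of variable 2: 4, 2, 8, 1, 3, 6, 7, 5
d = r₁ − r₂: 1, 4, -6, 3, 4, -3, 1, -4
d²: 1, 16, 36, 9, 16, 9, 1, 16; Σd² = 104
ρ = 1 − 6·104/(8·63) = 1 − 624/504 = -0.238

-0.238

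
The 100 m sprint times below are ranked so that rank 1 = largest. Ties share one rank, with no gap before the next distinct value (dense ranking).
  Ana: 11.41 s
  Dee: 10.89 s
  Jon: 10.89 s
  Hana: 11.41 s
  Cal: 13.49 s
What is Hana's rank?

Sorted (descending): 13.49, 11.41, 11.41, 10.89, 10.89
The 2 values of 11.41 share dense rank 2.
The 2 values of 10.89 share dense rank 3.
Remaining distinct values take the next consecutive integers.
Hana has value 11.41 s → rank 2.

2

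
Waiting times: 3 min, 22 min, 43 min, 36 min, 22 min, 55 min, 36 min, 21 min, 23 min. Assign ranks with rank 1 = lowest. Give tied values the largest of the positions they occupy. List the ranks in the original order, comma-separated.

1, 4, 8, 7, 4, 9, 7, 2, 5

Sorted (ascending): 3, 21, 22, 22, 23, 36, 36, 43, 55
The 2 values of 22 occupy positions 3–4 → each gets rank 4.
The 2 values of 36 occupy positions 6–7 → each gets rank 7.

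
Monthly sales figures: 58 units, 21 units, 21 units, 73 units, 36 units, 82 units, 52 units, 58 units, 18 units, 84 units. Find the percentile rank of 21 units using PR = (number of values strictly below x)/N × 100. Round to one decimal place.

N = 10.
Strictly below 21: 1. Equal to 21: 2.
PR = 1/10 × 100 = 10.0

10.0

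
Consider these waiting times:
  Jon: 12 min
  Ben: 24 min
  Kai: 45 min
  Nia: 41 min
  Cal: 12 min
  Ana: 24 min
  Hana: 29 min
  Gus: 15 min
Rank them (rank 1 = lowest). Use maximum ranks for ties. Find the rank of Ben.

5

Sorted (ascending): 12, 12, 15, 24, 24, 29, 41, 45
The 2 values of 12 occupy positions 1–2 → each gets rank 2.
The 2 values of 24 occupy positions 4–5 → each gets rank 5.
Ben has value 24 min → rank 5.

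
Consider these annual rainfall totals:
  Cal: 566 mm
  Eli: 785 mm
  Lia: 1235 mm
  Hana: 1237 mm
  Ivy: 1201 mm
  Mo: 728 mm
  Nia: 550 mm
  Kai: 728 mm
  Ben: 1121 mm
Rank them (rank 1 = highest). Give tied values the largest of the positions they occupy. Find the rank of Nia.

9

Sorted (descending): 1237, 1235, 1201, 1121, 785, 728, 728, 566, 550
The 2 values of 728 occupy positions 6–7 → each gets rank 7.
Nia has value 550 mm → rank 9.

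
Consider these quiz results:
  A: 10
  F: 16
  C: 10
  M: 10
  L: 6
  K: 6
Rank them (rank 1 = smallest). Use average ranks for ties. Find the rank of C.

4

Sorted (ascending): 6, 6, 10, 10, 10, 16
The 2 values of 6 occupy positions 1–2 → average rank (1+2)/2 = 1.5.
The 3 values of 10 occupy positions 3–5 → average rank 4.
C has value 10 → rank 4.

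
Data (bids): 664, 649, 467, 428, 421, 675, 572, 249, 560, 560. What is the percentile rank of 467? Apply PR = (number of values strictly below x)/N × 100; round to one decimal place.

N = 10.
Strictly below 467: 3. Equal to 467: 1.
PR = 3/10 × 100 = 30.0

30.0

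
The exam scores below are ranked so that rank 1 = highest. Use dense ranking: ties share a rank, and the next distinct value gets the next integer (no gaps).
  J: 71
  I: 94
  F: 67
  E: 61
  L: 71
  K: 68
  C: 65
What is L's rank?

2

Sorted (descending): 94, 71, 71, 68, 67, 65, 61
The 2 values of 71 share dense rank 2.
Remaining distinct values take the next consecutive integers.
L has value 71 → rank 2.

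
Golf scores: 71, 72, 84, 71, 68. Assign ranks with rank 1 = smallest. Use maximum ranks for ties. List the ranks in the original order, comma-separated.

3, 4, 5, 3, 1

Sorted (ascending): 68, 71, 71, 72, 84
The 2 values of 71 occupy positions 2–3 → each gets rank 3.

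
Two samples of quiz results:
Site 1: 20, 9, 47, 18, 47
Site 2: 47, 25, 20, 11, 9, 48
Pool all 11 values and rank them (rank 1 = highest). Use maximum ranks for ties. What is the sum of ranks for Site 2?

Sorted (descending): 48, 47, 47, 47, 25, 20, 20, 18, 11, 9, 9
The 3 values of 47 occupy positions 2–4 → each gets rank 4.
The 2 values of 20 occupy positions 6–7 → each gets rank 7.
The 2 values of 9 occupy positions 10–11 → each gets rank 11.
Site 2 values → pooled ranks: 47→4, 25→5, 20→7, 11→9, 9→11, 48→1
Rank sum = 4 + 5 + 7 + 9 + 11 + 1 = 37

37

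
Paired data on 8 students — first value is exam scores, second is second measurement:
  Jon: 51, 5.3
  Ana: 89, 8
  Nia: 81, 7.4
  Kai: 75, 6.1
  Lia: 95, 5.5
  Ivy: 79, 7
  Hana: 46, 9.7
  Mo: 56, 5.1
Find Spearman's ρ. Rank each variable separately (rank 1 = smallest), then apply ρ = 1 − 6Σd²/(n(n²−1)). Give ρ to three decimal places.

Ranks of variable 1: 2, 7, 6, 4, 8, 5, 1, 3
Ranks of variable 2: 2, 7, 6, 4, 3, 5, 8, 1
d = r₁ − r₂: 0, 0, 0, 0, 5, 0, -7, 2
d²: 0, 0, 0, 0, 25, 0, 49, 4; Σd² = 78
ρ = 1 − 6·78/(8·63) = 1 − 468/504 = 0.071

0.071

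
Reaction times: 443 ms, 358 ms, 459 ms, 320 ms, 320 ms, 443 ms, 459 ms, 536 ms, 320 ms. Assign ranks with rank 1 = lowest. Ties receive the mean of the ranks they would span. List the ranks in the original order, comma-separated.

5.5, 4, 7.5, 2, 2, 5.5, 7.5, 9, 2

Sorted (ascending): 320, 320, 320, 358, 443, 443, 459, 459, 536
The 3 values of 320 occupy positions 1–3 → average rank 2.
The 2 values of 443 occupy positions 5–6 → average rank (5+6)/2 = 5.5.
The 2 values of 459 occupy positions 7–8 → average rank (7+8)/2 = 7.5.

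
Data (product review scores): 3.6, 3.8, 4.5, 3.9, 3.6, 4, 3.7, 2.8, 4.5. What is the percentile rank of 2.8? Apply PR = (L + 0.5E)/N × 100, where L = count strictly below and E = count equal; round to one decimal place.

N = 9.
Strictly below 2.8: 0. Equal to 2.8: 1.
PR = (0 + 0.5·1)/9 × 100 = 5.6

5.6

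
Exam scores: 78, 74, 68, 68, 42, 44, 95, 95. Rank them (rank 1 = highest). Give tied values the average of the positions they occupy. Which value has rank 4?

74

Sorted (descending): 95, 95, 78, 74, 68, 68, 44, 42
The 2 values of 95 occupy positions 1–2 → average rank (1+2)/2 = 1.5.
The 2 values of 68 occupy positions 5–6 → average rank (5+6)/2 = 5.5.
Rank 4 → value 74.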